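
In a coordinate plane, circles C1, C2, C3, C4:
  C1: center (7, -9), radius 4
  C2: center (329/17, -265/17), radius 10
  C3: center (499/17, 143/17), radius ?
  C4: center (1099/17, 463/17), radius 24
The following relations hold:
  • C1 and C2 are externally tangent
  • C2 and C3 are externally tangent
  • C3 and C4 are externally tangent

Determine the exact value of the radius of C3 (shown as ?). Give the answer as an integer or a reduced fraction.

16

1. [ext C2·C3]  r_C3² + 20r_C3 − 576 = 0  ⇒  r_C3 = 16 (r>0 drops 1)
2. [ext C3·C4]  r_C3² + 48r_C3 − 1024 = 0  ⇒  r_C3 = 16 (r>0 drops 1)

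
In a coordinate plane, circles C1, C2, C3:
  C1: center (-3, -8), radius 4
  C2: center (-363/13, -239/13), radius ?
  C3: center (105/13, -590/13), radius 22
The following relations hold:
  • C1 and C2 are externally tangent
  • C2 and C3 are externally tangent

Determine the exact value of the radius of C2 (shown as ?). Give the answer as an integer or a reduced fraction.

23

1. [ext C1·C2]  r_C2² + 8r_C2 − 713 = 0  ⇒  r_C2 = 23 (r>0 drops 1)
2. [ext C2·C3]  r_C2² + 44r_C2 − 1541 = 0  ⇒  r_C2 = 23 (r>0 drops 1)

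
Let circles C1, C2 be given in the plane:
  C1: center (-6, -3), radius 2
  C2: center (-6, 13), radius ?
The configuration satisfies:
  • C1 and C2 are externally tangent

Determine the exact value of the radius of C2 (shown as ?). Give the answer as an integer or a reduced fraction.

1. [ext C1·C2]  r_C2² + 4r_C2 − 252 = 0  ⇒  r_C2 = 14 (r>0 drops 1)

14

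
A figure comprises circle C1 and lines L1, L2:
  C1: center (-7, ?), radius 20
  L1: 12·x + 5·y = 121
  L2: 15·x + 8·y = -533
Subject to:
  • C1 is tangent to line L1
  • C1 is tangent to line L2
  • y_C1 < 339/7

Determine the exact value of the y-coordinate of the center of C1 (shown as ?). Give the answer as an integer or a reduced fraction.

1. [C1‖L1]  y_C1² − 82y_C1 − 1023 = 0  ⇒  y_C1 = -11 or 93
2. [C1‖L2]  y_C1² + 107y_C1 + 1056 = 0  ⇒  y_C1 = -96 or -11

-11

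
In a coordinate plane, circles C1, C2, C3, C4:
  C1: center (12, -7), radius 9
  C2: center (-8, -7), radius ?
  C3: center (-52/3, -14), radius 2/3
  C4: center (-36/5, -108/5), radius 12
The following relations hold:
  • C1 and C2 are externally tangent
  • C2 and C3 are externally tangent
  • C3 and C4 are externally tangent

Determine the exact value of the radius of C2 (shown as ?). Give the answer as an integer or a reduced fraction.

1. [ext C1·C2]  r_C2² + 18r_C2 − 319 = 0  ⇒  r_C2 = 11 (r>0 drops 1)
2. [ext C2·C3]  r_C2² + (4/3)r_C2 − 407/3 = 0  ⇒  r_C2 = 11 (r>0 drops 1)

11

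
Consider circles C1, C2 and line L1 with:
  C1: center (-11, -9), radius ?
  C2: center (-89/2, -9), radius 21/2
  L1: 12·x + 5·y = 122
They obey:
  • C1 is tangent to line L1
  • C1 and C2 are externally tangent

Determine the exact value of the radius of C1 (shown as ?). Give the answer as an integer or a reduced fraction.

1. [C1‖L1]  r_C1² − 529 = 0  ⇒  r_C1 = 23 (r>0 drops 1)
2. [ext C1·C2]  r_C1² + 21r_C1 − 1012 = 0  ⇒  r_C1 = 23 (r>0 drops 1)

23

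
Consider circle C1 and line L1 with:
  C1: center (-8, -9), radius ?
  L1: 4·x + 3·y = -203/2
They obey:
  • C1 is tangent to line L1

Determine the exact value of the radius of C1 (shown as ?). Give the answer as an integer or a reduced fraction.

17/2

1. [C1‖L1]  r_C1² − 289/4 = 0  ⇒  r_C1 = 17/2 (r>0 drops 1)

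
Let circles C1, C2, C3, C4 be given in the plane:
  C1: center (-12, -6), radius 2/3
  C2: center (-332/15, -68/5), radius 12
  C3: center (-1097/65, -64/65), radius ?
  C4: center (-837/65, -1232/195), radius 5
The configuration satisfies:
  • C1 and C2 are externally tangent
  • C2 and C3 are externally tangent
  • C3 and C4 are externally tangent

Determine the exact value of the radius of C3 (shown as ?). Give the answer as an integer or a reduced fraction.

1. [ext C2·C3]  r_C3² + 24r_C3 − 385/9 = 0  ⇒  r_C3 = 5/3 (r>0 drops 1)
2. [ext C3·C4]  r_C3² + 10r_C3 − 175/9 = 0  ⇒  r_C3 = 5/3 (r>0 drops 1)

5/3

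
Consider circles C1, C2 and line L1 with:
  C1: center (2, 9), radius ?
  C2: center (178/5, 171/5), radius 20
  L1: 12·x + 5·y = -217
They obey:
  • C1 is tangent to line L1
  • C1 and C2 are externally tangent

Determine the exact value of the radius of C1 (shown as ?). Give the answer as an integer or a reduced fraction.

22

1. [C1‖L1]  r_C1² − 484 = 0  ⇒  r_C1 = 22 (r>0 drops 1)
2. [ext C1·C2]  r_C1² + 40r_C1 − 1364 = 0  ⇒  r_C1 = 22 (r>0 drops 1)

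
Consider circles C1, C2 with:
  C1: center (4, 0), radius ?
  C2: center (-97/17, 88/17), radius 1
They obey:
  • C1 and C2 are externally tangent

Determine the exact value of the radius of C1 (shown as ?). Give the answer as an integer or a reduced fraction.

10

1. [ext C1·C2]  r_C1² + 2r_C1 − 120 = 0  ⇒  r_C1 = 10 (r>0 drops 1)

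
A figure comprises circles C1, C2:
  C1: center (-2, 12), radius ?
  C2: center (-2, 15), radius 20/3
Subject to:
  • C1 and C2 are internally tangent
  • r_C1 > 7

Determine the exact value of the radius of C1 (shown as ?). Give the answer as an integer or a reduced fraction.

29/3

1. [int C1,C2]  r_C1² − (40/3)r_C1 + 319/9 = 0  ⇒  r_C1 = 11/3 or 29/3
2. given r_C1 > 7: keep 29/3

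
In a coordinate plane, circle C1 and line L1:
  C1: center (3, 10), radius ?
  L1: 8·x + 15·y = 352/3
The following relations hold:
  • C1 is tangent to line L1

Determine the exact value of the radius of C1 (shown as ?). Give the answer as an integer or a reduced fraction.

1. [C1‖L1]  r_C1² − 100/9 = 0  ⇒  r_C1 = 10/3 (r>0 drops 1)

10/3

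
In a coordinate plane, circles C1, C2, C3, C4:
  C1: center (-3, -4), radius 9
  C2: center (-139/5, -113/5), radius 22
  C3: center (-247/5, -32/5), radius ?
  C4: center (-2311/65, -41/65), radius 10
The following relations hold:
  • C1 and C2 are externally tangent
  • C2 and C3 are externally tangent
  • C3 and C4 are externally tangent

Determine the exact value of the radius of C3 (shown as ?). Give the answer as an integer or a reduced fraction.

5

1. [ext C2·C3]  r_C3² + 44r_C3 − 245 = 0  ⇒  r_C3 = 5 (r>0 drops 1)
2. [ext C3·C4]  r_C3² + 20r_C3 − 125 = 0  ⇒  r_C3 = 5 (r>0 drops 1)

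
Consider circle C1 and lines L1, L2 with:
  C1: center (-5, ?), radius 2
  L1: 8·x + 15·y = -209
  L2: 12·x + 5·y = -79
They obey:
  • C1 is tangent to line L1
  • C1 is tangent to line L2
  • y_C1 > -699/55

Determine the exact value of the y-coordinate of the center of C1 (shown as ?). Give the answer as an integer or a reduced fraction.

1. [C1‖L1]  y_C1² + (338/15)y_C1 + 609/5 = 0  ⇒  y_C1 = -203/15 or -9
2. [C1‖L2]  y_C1² + (38/5)y_C1 − 63/5 = 0  ⇒  y_C1 = -9 or 7/5

-9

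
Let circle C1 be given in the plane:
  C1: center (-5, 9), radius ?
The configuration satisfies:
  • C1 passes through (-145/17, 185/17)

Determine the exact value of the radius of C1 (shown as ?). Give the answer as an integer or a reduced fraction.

1. [C1∋P]  r_C1² − 16 = 0  ⇒  r_C1 = 4 (r>0 drops 1)

4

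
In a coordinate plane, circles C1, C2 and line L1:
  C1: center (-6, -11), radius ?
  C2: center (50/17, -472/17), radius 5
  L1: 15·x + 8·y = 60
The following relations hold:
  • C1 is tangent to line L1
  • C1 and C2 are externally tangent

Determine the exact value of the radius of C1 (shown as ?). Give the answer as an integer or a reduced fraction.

1. [C1‖L1]  r_C1² − 196 = 0  ⇒  r_C1 = 14 (r>0 drops 1)
2. [ext C1·C2]  r_C1² + 10r_C1 − 336 = 0  ⇒  r_C1 = 14 (r>0 drops 1)

14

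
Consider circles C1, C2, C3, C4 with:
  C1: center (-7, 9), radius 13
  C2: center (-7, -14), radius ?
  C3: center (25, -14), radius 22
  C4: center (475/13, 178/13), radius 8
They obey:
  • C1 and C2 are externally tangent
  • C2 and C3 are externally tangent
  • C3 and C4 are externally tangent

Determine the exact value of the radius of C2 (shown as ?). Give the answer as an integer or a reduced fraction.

10

1. [ext C1·C2]  r_C2² + 26r_C2 − 360 = 0  ⇒  r_C2 = 10 (r>0 drops 1)
2. [ext C2·C3]  r_C2² + 44r_C2 − 540 = 0  ⇒  r_C2 = 10 (r>0 drops 1)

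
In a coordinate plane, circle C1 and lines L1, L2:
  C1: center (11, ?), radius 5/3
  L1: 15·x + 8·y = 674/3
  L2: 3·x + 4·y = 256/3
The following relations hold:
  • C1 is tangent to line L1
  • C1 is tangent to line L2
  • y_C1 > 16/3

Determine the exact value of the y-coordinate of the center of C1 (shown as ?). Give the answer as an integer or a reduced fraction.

11

1. [C1‖L1]  y_C1² − (179/12)y_C1 + 517/12 = 0  ⇒  y_C1 = 47/12 or 11
2. [C1‖L2]  y_C1² − (157/6)y_C1 + 1001/6 = 0  ⇒  y_C1 = 11 or 91/6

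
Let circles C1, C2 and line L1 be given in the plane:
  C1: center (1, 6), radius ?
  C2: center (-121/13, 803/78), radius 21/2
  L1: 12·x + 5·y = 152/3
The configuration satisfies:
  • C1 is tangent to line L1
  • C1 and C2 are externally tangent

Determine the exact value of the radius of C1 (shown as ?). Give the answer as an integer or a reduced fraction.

1. [C1‖L1]  r_C1² − 4/9 = 0  ⇒  r_C1 = 2/3 (r>0 drops 1)
2. [ext C1·C2]  r_C1² + 21r_C1 − 130/9 = 0  ⇒  r_C1 = 2/3 (r>0 drops 1)

2/3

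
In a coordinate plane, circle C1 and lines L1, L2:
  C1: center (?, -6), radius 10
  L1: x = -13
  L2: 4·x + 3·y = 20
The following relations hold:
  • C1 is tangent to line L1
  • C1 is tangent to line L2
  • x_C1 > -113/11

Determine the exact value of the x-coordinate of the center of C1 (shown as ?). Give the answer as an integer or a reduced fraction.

-3

1. [C1‖L1]  x_C1² + 26x_C1 + 69 = 0  ⇒  x_C1 = -23 or -3
2. [C1‖L2]  x_C1² − 19x_C1 − 66 = 0  ⇒  x_C1 = -3 or 22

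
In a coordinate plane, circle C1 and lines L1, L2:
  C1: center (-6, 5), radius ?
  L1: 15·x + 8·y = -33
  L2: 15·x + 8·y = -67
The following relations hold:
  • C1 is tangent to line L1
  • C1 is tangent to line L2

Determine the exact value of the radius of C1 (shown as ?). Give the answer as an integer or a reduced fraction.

1. [C1‖L1]  r_C1² − 1 = 0  ⇒  r_C1 = 1 (r>0 drops 1)
2. [C1‖L2]  r_C1² − 1 = 0  ⇒  r_C1 = 1 (r>0 drops 1)

1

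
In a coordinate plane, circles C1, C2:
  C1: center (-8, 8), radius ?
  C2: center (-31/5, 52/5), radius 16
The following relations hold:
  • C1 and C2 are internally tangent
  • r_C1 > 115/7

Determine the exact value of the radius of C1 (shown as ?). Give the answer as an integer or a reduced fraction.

1. [int C1,C2]  r_C1² − 32r_C1 + 247 = 0  ⇒  r_C1 = 13 or 19
2. given r_C1 > 115/7: keep 19

19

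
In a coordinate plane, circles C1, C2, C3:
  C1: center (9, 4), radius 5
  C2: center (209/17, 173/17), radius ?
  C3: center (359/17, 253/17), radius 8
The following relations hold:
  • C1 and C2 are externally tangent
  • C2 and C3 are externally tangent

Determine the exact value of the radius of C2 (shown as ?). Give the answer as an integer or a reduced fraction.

2

1. [ext C1·C2]  r_C2² + 10r_C2 − 24 = 0  ⇒  r_C2 = 2 (r>0 drops 1)
2. [ext C2·C3]  r_C2² + 16r_C2 − 36 = 0  ⇒  r_C2 = 2 (r>0 drops 1)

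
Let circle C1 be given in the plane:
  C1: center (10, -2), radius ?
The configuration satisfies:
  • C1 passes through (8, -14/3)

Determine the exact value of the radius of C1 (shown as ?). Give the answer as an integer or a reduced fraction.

10/3

1. [C1∋P]  r_C1² − 100/9 = 0  ⇒  r_C1 = 10/3 (r>0 drops 1)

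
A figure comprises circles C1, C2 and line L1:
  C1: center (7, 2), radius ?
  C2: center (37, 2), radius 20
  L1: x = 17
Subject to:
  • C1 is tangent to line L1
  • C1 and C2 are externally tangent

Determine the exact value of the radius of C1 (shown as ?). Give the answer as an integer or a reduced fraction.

1. [C1‖L1]  r_C1² − 100 = 0  ⇒  r_C1 = 10 (r>0 drops 1)
2. [ext C1·C2]  r_C1² + 40r_C1 − 500 = 0  ⇒  r_C1 = 10 (r>0 drops 1)

10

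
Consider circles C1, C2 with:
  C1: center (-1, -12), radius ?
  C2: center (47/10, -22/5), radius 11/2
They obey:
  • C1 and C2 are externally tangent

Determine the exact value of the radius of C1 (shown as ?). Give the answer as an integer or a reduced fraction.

4

1. [ext C1·C2]  r_C1² + 11r_C1 − 60 = 0  ⇒  r_C1 = 4 (r>0 drops 1)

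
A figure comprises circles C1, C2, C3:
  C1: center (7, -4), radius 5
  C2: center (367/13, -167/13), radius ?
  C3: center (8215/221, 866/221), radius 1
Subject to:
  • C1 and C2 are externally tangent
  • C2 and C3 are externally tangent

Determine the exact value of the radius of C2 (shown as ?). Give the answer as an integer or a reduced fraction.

1. [ext C1·C2]  r_C2² + 10r_C2 − 504 = 0  ⇒  r_C2 = 18 (r>0 drops 1)
2. [ext C2·C3]  r_C2² + 2r_C2 − 360 = 0  ⇒  r_C2 = 18 (r>0 drops 1)

18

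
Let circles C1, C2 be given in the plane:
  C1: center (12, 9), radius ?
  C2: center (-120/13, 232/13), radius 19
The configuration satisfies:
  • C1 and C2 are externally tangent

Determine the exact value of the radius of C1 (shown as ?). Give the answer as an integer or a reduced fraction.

4

1. [ext C1·C2]  r_C1² + 38r_C1 − 168 = 0  ⇒  r_C1 = 4 (r>0 drops 1)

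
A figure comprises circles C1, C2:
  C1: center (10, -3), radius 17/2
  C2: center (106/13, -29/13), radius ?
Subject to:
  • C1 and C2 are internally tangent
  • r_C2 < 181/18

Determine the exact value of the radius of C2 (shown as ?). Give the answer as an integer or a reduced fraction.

1. [int C1,C2]  r_C2² − 17r_C2 + 273/4 = 0  ⇒  r_C2 = 13/2 or 21/2
2. given r_C2 < 181/18: keep 13/2

13/2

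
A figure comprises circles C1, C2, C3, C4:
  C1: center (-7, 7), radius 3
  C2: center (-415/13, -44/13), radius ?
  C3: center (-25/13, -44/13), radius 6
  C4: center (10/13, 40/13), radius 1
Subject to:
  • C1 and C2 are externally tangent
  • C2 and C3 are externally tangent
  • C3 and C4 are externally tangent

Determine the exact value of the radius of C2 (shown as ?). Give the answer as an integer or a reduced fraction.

1. [ext C1·C2]  r_C2² + 6r_C2 − 720 = 0  ⇒  r_C2 = 24 (r>0 drops 1)
2. [ext C2·C3]  r_C2² + 12r_C2 − 864 = 0  ⇒  r_C2 = 24 (r>0 drops 1)

24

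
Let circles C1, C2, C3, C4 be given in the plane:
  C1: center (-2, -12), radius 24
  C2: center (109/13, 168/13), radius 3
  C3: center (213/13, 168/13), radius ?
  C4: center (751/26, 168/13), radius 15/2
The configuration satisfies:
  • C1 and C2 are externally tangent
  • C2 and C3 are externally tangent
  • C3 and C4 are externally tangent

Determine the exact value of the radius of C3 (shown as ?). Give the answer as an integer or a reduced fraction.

5

1. [ext C2·C3]  r_C3² + 6r_C3 − 55 = 0  ⇒  r_C3 = 5 (r>0 drops 1)
2. [ext C3·C4]  r_C3² + 15r_C3 − 100 = 0  ⇒  r_C3 = 5 (r>0 drops 1)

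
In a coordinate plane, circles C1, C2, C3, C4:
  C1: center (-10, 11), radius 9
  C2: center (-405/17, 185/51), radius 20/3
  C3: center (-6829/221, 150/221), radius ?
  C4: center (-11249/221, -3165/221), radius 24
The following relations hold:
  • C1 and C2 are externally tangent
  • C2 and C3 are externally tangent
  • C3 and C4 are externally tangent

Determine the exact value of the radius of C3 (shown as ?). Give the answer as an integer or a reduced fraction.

1. [ext C2·C3]  r_C3² + (40/3)r_C3 − 43/3 = 0  ⇒  r_C3 = 1 (r>0 drops 1)
2. [ext C3·C4]  r_C3² + 48r_C3 − 49 = 0  ⇒  r_C3 = 1 (r>0 drops 1)

1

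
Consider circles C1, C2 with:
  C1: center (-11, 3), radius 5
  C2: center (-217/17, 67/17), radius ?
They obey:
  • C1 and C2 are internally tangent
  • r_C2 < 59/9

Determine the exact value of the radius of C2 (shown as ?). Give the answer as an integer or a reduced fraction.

1. [int C1,C2]  r_C2² − 10r_C2 + 21 = 0  ⇒  r_C2 = 3 or 7
2. given r_C2 < 59/9: keep 3

3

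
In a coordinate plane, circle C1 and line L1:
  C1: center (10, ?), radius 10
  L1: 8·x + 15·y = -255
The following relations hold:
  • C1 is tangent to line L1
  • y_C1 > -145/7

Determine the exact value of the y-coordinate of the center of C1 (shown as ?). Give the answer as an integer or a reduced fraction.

1. [C1‖L1]  y_C1² + (134/3)y_C1 + 1111/3 = 0  ⇒  y_C1 = -101/3 or -11
2. given y_C1 > -145/7: keep -11

-11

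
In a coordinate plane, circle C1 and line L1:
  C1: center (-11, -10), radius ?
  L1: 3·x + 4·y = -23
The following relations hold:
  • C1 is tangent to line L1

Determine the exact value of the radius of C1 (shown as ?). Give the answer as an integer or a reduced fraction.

10

1. [C1‖L1]  r_C1² − 100 = 0  ⇒  r_C1 = 10 (r>0 drops 1)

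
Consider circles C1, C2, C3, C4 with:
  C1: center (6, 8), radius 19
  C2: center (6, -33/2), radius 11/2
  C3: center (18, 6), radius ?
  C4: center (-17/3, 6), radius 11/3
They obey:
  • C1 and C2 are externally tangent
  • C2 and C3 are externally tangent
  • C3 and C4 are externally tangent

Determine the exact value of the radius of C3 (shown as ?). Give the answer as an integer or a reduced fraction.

20

1. [ext C2·C3]  r_C3² + 11r_C3 − 620 = 0  ⇒  r_C3 = 20 (r>0 drops 1)
2. [ext C3·C4]  r_C3² + (22/3)r_C3 − 1640/3 = 0  ⇒  r_C3 = 20 (r>0 drops 1)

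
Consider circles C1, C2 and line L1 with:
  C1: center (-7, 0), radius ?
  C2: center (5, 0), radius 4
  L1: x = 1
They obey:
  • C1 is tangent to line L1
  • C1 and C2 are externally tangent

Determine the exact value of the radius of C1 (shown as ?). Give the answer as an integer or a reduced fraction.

1. [C1‖L1]  r_C1² − 64 = 0  ⇒  r_C1 = 8 (r>0 drops 1)
2. [ext C1·C2]  r_C1² + 8r_C1 − 128 = 0  ⇒  r_C1 = 8 (r>0 drops 1)

8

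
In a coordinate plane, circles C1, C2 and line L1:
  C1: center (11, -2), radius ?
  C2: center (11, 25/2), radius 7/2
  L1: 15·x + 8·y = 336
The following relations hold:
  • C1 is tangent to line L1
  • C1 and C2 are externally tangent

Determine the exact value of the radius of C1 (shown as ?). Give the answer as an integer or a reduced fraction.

1. [C1‖L1]  r_C1² − 121 = 0  ⇒  r_C1 = 11 (r>0 drops 1)
2. [ext C1·C2]  r_C1² + 7r_C1 − 198 = 0  ⇒  r_C1 = 11 (r>0 drops 1)

11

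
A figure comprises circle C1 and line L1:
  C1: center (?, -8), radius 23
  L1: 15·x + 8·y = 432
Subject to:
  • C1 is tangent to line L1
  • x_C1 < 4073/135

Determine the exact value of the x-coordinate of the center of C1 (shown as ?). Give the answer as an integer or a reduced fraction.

1. [C1‖L1]  x_C1² − (992/15)x_C1 + 6209/15 = 0  ⇒  x_C1 = 7 or 887/15
2. given x_C1 < 4073/135: keep 7

7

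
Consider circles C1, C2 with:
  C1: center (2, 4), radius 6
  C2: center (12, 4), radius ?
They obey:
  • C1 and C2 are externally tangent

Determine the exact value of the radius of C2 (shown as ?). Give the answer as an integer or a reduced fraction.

4

1. [ext C1·C2]  r_C2² + 12r_C2 − 64 = 0  ⇒  r_C2 = 4 (r>0 drops 1)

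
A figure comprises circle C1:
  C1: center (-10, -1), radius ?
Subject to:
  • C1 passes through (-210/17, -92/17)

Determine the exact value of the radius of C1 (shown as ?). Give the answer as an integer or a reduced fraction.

5

1. [C1∋P]  r_C1² − 25 = 0  ⇒  r_C1 = 5 (r>0 drops 1)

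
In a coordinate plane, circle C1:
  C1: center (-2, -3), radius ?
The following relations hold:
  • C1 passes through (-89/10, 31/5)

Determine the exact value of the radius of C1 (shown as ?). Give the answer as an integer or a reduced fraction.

1. [C1∋P]  r_C1² − 529/4 = 0  ⇒  r_C1 = 23/2 (r>0 drops 1)

23/2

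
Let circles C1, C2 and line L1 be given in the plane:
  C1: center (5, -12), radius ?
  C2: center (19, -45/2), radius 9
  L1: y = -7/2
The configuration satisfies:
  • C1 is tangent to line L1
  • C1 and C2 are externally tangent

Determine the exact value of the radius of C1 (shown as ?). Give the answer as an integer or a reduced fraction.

17/2

1. [C1‖L1]  r_C1² − 289/4 = 0  ⇒  r_C1 = 17/2 (r>0 drops 1)
2. [ext C1·C2]  r_C1² + 18r_C1 − 901/4 = 0  ⇒  r_C1 = 17/2 (r>0 drops 1)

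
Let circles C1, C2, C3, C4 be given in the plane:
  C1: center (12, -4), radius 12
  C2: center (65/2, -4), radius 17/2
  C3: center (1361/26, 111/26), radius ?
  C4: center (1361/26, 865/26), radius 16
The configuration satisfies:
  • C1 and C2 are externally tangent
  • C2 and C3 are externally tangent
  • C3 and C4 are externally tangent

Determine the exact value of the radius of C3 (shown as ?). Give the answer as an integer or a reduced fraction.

13

1. [ext C2·C3]  r_C3² + 17r_C3 − 390 = 0  ⇒  r_C3 = 13 (r>0 drops 1)
2. [ext C3·C4]  r_C3² + 32r_C3 − 585 = 0  ⇒  r_C3 = 13 (r>0 drops 1)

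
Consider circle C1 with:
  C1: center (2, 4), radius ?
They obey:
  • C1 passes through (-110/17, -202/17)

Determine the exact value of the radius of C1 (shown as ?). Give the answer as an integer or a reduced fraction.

1. [C1∋P]  r_C1² − 324 = 0  ⇒  r_C1 = 18 (r>0 drops 1)

18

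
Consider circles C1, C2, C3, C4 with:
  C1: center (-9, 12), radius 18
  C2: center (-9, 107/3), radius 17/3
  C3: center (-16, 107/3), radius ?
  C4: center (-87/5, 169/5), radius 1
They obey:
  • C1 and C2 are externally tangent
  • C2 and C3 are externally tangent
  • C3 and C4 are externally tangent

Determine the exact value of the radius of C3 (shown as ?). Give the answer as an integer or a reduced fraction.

4/3

1. [ext C2·C3]  r_C3² + (34/3)r_C3 − 152/9 = 0  ⇒  r_C3 = 4/3 (r>0 drops 1)
2. [ext C3·C4]  r_C3² + 2r_C3 − 40/9 = 0  ⇒  r_C3 = 4/3 (r>0 drops 1)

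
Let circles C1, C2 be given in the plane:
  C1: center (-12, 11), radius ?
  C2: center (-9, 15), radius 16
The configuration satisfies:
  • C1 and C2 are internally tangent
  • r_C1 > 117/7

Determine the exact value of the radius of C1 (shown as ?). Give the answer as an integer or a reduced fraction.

21

1. [int C1,C2]  r_C1² − 32r_C1 + 231 = 0  ⇒  r_C1 = 11 or 21
2. given r_C1 > 117/7: keep 21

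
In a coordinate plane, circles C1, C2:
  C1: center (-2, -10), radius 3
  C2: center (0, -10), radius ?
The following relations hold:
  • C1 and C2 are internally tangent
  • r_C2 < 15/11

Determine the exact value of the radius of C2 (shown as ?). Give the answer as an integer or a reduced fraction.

1

1. [int C1,C2]  r_C2² − 6r_C2 + 5 = 0  ⇒  r_C2 = 1 or 5
2. given r_C2 < 15/11: keep 1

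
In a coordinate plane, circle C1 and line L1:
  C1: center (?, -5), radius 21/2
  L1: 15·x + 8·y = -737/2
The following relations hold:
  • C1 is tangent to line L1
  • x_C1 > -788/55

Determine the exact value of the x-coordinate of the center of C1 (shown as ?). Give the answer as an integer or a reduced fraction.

-10

1. [C1‖L1]  x_C1² + (219/5)x_C1 + 338 = 0  ⇒  x_C1 = -169/5 or -10
2. given x_C1 > -788/55: keep -10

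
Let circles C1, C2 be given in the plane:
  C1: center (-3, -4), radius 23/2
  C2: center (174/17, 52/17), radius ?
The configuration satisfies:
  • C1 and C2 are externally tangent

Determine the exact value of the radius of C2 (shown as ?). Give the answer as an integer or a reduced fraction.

7/2

1. [ext C1·C2]  r_C2² + 23r_C2 − 371/4 = 0  ⇒  r_C2 = 7/2 (r>0 drops 1)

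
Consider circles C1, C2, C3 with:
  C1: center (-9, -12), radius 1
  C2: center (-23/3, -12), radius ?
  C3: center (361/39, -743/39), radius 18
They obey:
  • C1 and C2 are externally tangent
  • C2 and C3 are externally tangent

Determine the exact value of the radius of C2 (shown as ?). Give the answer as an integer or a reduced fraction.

1/3

1. [ext C1·C2]  r_C2² + 2r_C2 − 7/9 = 0  ⇒  r_C2 = 1/3 (r>0 drops 1)
2. [ext C2·C3]  r_C2² + 36r_C2 − 109/9 = 0  ⇒  r_C2 = 1/3 (r>0 drops 1)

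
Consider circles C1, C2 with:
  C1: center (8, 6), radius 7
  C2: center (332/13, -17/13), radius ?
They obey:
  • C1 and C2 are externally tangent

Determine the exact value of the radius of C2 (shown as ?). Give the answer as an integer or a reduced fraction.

1. [ext C1·C2]  r_C2² + 14r_C2 − 312 = 0  ⇒  r_C2 = 12 (r>0 drops 1)

12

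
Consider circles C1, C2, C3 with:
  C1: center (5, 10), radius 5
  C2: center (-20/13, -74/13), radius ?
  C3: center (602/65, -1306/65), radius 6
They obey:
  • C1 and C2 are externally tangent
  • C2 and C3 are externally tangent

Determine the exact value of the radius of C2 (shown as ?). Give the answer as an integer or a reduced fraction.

1. [ext C1·C2]  r_C2² + 10r_C2 − 264 = 0  ⇒  r_C2 = 12 (r>0 drops 1)
2. [ext C2·C3]  r_C2² + 12r_C2 − 288 = 0  ⇒  r_C2 = 12 (r>0 drops 1)

12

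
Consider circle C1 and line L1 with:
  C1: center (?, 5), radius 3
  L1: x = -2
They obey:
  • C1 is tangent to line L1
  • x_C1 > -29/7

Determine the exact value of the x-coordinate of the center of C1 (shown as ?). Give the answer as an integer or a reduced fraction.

1. [C1‖L1]  x_C1² + 4x_C1 − 5 = 0  ⇒  x_C1 = -5 or 1
2. given x_C1 > -29/7: keep 1

1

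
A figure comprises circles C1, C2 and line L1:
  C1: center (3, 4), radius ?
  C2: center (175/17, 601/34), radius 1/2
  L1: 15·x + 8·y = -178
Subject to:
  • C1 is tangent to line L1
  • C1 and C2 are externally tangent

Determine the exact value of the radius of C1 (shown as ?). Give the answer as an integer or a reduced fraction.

15

1. [C1‖L1]  r_C1² − 225 = 0  ⇒  r_C1 = 15 (r>0 drops 1)
2. [ext C1·C2]  r_C1² + 1r_C1 − 240 = 0  ⇒  r_C1 = 15 (r>0 drops 1)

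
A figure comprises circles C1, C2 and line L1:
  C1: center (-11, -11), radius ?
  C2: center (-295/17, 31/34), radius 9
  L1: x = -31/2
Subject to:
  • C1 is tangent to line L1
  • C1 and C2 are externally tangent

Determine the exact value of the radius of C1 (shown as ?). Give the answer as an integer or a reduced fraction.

1. [C1‖L1]  r_C1² − 81/4 = 0  ⇒  r_C1 = 9/2 (r>0 drops 1)
2. [ext C1·C2]  r_C1² + 18r_C1 − 405/4 = 0  ⇒  r_C1 = 9/2 (r>0 drops 1)

9/2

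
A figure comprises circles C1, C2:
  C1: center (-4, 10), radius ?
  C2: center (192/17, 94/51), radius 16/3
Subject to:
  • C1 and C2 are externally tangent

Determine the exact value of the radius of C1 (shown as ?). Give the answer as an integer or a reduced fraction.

12

1. [ext C1·C2]  r_C1² + (32/3)r_C1 − 272 = 0  ⇒  r_C1 = 12 (r>0 drops 1)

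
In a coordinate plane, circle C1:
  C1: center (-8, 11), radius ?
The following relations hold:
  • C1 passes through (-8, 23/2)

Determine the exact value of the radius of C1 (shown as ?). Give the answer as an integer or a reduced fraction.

1/2

1. [C1∋P]  r_C1² − 1/4 = 0  ⇒  r_C1 = 1/2 (r>0 drops 1)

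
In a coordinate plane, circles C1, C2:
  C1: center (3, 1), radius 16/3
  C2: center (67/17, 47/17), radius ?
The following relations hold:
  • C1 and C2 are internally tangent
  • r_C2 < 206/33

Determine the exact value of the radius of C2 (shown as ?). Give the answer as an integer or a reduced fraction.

10/3

1. [int C1,C2]  r_C2² − (32/3)r_C2 + 220/9 = 0  ⇒  r_C2 = 10/3 or 22/3
2. given r_C2 < 206/33: keep 10/3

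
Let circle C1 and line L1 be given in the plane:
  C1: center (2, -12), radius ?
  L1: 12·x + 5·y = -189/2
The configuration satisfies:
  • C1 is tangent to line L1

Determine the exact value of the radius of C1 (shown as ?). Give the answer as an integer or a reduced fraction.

1. [C1‖L1]  r_C1² − 81/4 = 0  ⇒  r_C1 = 9/2 (r>0 drops 1)

9/2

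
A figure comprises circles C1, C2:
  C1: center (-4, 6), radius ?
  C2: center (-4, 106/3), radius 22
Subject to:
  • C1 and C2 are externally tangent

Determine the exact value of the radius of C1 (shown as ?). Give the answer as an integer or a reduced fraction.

1. [ext C1·C2]  r_C1² + 44r_C1 − 3388/9 = 0  ⇒  r_C1 = 22/3 (r>0 drops 1)

22/3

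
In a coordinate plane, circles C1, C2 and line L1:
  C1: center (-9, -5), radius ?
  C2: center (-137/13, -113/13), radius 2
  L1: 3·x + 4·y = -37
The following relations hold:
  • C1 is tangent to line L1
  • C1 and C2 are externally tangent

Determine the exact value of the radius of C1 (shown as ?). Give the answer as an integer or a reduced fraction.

2

1. [C1‖L1]  r_C1² − 4 = 0  ⇒  r_C1 = 2 (r>0 drops 1)
2. [ext C1·C2]  r_C1² + 4r_C1 − 12 = 0  ⇒  r_C1 = 2 (r>0 drops 1)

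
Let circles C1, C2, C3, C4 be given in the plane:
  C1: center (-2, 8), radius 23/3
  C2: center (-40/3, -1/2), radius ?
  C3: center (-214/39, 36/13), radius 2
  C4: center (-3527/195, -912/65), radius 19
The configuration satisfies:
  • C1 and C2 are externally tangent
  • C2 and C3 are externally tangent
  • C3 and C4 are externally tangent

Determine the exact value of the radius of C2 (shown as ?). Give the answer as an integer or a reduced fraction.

13/2

1. [ext C1·C2]  r_C2² + (46/3)r_C2 − 1703/12 = 0  ⇒  r_C2 = 13/2 (r>0 drops 1)
2. [ext C2·C3]  r_C2² + 4r_C2 − 273/4 = 0  ⇒  r_C2 = 13/2 (r>0 drops 1)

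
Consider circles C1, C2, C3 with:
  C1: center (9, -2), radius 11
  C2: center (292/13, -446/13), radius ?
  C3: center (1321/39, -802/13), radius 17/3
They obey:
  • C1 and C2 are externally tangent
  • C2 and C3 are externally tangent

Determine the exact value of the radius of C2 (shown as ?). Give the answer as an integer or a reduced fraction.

1. [ext C1·C2]  r_C2² + 22r_C2 − 1104 = 0  ⇒  r_C2 = 24 (r>0 drops 1)
2. [ext C2·C3]  r_C2² + (34/3)r_C2 − 848 = 0  ⇒  r_C2 = 24 (r>0 drops 1)

24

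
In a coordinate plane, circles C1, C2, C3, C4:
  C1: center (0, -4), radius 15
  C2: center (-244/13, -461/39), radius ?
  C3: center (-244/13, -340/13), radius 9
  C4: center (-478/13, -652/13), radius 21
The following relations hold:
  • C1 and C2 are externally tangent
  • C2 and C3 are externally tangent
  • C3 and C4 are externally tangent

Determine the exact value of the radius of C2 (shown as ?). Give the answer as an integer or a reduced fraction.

16/3

1. [ext C1·C2]  r_C2² + 30r_C2 − 1696/9 = 0  ⇒  r_C2 = 16/3 (r>0 drops 1)
2. [ext C2·C3]  r_C2² + 18r_C2 − 1120/9 = 0  ⇒  r_C2 = 16/3 (r>0 drops 1)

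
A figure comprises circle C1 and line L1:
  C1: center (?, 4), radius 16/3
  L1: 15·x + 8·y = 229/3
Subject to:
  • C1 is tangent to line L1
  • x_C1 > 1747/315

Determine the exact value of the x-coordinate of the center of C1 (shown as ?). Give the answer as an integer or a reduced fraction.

1. [C1‖L1]  x_C1² − (266/45)x_C1 − 139/5 = 0  ⇒  x_C1 = -139/45 or 9
2. given x_C1 > 1747/315: keep 9

9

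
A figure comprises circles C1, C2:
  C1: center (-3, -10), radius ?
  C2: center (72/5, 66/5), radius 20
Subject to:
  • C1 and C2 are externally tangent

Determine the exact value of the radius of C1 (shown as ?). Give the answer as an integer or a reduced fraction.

9

1. [ext C1·C2]  r_C1² + 40r_C1 − 441 = 0  ⇒  r_C1 = 9 (r>0 drops 1)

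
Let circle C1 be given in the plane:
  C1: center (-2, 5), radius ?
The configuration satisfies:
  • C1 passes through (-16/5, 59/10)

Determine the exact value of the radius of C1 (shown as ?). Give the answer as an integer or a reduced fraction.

1. [C1∋P]  r_C1² − 9/4 = 0  ⇒  r_C1 = 3/2 (r>0 drops 1)

3/2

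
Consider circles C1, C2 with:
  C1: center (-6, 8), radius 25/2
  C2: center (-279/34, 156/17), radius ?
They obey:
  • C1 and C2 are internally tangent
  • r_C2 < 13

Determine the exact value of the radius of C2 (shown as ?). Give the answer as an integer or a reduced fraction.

10

1. [int C1,C2]  r_C2² − 25r_C2 + 150 = 0  ⇒  r_C2 = 10 or 15
2. given r_C2 < 13: keep 10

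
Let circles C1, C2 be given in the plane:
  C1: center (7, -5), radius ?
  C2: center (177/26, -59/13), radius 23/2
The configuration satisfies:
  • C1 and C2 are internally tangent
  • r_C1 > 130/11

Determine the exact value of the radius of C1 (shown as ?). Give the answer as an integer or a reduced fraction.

12

1. [int C1,C2]  r_C1² − 23r_C1 + 132 = 0  ⇒  r_C1 = 11 or 12
2. given r_C1 > 130/11: keep 12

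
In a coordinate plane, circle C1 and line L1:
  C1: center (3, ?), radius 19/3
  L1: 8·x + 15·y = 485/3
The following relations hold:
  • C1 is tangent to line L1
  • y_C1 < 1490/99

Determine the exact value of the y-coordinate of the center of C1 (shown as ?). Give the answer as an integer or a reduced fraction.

2

1. [C1‖L1]  y_C1² − (826/45)y_C1 + 1472/45 = 0  ⇒  y_C1 = 2 or 736/45
2. given y_C1 < 1490/99: keep 2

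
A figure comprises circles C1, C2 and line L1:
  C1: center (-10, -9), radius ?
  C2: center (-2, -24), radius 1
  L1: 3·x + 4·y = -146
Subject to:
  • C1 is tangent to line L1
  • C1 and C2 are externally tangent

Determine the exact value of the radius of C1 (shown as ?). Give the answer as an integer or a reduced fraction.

16

1. [C1‖L1]  r_C1² − 256 = 0  ⇒  r_C1 = 16 (r>0 drops 1)
2. [ext C1·C2]  r_C1² + 2r_C1 − 288 = 0  ⇒  r_C1 = 16 (r>0 drops 1)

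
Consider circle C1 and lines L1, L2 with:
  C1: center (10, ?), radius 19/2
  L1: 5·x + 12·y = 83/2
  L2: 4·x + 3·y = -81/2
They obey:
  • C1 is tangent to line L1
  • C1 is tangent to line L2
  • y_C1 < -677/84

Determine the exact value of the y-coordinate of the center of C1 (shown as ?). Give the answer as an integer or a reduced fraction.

1. [C1‖L1]  y_C1² + (17/12)y_C1 − 1265/12 = 0  ⇒  y_C1 = -11 or 115/12
2. [C1‖L2]  y_C1² + (161/3)y_C1 + 1408/3 = 0  ⇒  y_C1 = -128/3 or -11

-11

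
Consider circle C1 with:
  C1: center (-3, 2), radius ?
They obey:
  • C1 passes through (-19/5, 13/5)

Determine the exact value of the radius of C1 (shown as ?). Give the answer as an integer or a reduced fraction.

1

1. [C1∋P]  r_C1² − 1 = 0  ⇒  r_C1 = 1 (r>0 drops 1)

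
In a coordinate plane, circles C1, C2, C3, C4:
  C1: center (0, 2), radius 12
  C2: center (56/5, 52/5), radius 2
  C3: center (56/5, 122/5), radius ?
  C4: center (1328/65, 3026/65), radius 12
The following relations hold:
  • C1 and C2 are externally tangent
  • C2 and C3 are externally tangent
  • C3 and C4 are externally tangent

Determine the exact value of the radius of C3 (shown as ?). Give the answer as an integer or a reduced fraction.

1. [ext C2·C3]  r_C3² + 4r_C3 − 192 = 0  ⇒  r_C3 = 12 (r>0 drops 1)
2. [ext C3·C4]  r_C3² + 24r_C3 − 432 = 0  ⇒  r_C3 = 12 (r>0 drops 1)

12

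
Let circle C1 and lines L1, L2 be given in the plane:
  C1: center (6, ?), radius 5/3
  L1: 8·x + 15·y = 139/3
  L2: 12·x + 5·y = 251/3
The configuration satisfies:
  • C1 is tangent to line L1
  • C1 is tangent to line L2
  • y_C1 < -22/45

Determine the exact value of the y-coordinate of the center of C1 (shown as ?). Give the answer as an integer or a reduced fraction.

-2

1. [C1‖L1]  y_C1² + (2/9)y_C1 − 32/9 = 0  ⇒  y_C1 = -2 or 16/9
2. [C1‖L2]  y_C1² − (14/3)y_C1 − 40/3 = 0  ⇒  y_C1 = -2 or 20/3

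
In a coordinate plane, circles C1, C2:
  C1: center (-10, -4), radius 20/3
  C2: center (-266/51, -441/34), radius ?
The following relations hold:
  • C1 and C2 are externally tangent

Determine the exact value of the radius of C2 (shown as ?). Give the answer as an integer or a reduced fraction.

1. [ext C1·C2]  r_C2² + (40/3)r_C2 − 707/12 = 0  ⇒  r_C2 = 7/2 (r>0 drops 1)

7/2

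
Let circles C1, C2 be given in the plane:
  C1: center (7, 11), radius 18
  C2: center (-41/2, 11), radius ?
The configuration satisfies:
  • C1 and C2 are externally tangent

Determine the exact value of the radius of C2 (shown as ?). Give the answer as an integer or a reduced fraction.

19/2

1. [ext C1·C2]  r_C2² + 36r_C2 − 1729/4 = 0  ⇒  r_C2 = 19/2 (r>0 drops 1)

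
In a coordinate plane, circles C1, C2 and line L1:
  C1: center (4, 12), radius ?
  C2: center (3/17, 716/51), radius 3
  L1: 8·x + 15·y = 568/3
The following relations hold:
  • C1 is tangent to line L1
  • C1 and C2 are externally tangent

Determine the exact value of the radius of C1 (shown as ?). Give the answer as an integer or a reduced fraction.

4/3

1. [C1‖L1]  r_C1² − 16/9 = 0  ⇒  r_C1 = 4/3 (r>0 drops 1)
2. [ext C1·C2]  r_C1² + 6r_C1 − 88/9 = 0  ⇒  r_C1 = 4/3 (r>0 drops 1)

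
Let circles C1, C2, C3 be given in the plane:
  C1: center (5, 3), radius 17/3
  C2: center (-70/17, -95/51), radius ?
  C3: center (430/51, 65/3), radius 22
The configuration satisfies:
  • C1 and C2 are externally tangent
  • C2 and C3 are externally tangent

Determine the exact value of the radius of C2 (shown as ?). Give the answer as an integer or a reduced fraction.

1. [ext C1·C2]  r_C2² + (34/3)r_C2 − 224/3 = 0  ⇒  r_C2 = 14/3 (r>0 drops 1)
2. [ext C2·C3]  r_C2² + 44r_C2 − 2044/9 = 0  ⇒  r_C2 = 14/3 (r>0 drops 1)

14/3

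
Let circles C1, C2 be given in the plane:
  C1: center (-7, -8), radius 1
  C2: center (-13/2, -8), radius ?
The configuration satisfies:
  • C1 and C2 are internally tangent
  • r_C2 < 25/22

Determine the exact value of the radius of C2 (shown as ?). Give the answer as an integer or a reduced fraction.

1/2

1. [int C1,C2]  r_C2² − 2r_C2 + 3/4 = 0  ⇒  r_C2 = 1/2 or 3/2
2. given r_C2 < 25/22: keep 1/2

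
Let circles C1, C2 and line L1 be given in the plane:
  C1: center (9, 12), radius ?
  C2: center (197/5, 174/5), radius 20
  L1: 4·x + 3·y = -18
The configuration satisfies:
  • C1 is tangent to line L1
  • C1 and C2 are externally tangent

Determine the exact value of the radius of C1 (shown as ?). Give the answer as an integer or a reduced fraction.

18

1. [C1‖L1]  r_C1² − 324 = 0  ⇒  r_C1 = 18 (r>0 drops 1)
2. [ext C1·C2]  r_C1² + 40r_C1 − 1044 = 0  ⇒  r_C1 = 18 (r>0 drops 1)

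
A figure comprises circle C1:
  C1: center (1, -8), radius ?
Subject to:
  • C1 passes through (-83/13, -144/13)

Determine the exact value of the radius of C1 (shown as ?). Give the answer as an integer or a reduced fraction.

1. [C1∋P]  r_C1² − 64 = 0  ⇒  r_C1 = 8 (r>0 drops 1)

8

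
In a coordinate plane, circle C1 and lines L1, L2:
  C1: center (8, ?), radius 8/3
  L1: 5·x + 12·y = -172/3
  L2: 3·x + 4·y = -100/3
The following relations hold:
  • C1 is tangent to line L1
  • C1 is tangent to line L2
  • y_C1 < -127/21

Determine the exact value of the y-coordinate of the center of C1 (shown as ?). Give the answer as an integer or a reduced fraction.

1. [C1‖L1]  y_C1² + (146/9)y_C1 + 517/9 = 0  ⇒  y_C1 = -11 or -47/9
2. [C1‖L2]  y_C1² + (86/3)y_C1 + 583/3 = 0  ⇒  y_C1 = -53/3 or -11

-11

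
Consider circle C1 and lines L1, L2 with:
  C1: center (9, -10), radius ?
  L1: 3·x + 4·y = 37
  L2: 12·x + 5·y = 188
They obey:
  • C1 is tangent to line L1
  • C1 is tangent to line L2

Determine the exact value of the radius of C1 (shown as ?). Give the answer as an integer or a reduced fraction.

1. [C1‖L1]  r_C1² − 100 = 0  ⇒  r_C1 = 10 (r>0 drops 1)
2. [C1‖L2]  r_C1² − 100 = 0  ⇒  r_C1 = 10 (r>0 drops 1)

10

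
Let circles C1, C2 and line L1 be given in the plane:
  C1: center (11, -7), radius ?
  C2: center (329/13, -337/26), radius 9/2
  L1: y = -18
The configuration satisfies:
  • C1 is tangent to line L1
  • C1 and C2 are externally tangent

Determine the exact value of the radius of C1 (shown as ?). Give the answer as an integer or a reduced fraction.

11

1. [C1‖L1]  r_C1² − 121 = 0  ⇒  r_C1 = 11 (r>0 drops 1)
2. [ext C1·C2]  r_C1² + 9r_C1 − 220 = 0  ⇒  r_C1 = 11 (r>0 drops 1)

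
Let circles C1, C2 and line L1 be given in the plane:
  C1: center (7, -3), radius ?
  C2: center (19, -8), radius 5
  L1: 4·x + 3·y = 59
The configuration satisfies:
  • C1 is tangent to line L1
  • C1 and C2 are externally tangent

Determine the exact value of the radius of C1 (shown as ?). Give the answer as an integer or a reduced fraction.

1. [C1‖L1]  r_C1² − 64 = 0  ⇒  r_C1 = 8 (r>0 drops 1)
2. [ext C1·C2]  r_C1² + 10r_C1 − 144 = 0  ⇒  r_C1 = 8 (r>0 drops 1)

8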